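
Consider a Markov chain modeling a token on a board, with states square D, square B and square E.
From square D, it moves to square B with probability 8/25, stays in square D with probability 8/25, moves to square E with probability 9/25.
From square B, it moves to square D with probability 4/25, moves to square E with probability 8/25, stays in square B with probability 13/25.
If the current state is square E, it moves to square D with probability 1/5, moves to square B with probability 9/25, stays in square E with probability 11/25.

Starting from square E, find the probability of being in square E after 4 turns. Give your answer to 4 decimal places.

Propagate the distribution vector 4 turns from square E.
After 0 turns: (0.0000, 0.0000, 1.0000)
After 1 turn: (0.2000, 0.3600, 0.4400)
After 2 turns: (0.2096, 0.4096, 0.3808)
After 3 turns: (0.2088, 0.4172, 0.3741)
After 4 turns: (0.2084, 0.4184, 0.3732)
P(in square E after 4 turns) = 0.3732

0.3732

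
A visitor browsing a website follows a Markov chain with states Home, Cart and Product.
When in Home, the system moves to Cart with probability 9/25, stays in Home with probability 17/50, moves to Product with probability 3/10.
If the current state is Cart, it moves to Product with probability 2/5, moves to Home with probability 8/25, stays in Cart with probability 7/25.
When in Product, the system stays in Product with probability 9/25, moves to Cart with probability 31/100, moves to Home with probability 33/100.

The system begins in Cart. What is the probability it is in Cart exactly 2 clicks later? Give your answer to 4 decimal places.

0.3176

Sum over the intermediate state after 1 click:
P = P(Cart→Home)·P(Home→Cart) + P(Cart→Cart)·P(Cart→Cart) + P(Cart→Product)·P(Product→Cart)
  = 0.32×0.36 + 0.28×0.28 + 0.4×0.31
  = 0.1152 + 0.0784 + 0.1240 = 0.3176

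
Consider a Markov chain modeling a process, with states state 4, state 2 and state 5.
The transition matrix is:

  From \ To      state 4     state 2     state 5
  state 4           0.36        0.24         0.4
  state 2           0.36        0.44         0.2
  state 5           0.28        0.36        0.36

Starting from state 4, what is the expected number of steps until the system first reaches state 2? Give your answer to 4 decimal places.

3.4946

Let t(s) be the expected number of steps to first reach state 2 from state s, with t(state 2) = 0. Conditioning on the first step:
t(state 4) = 1 + 0.36·t(state 4) + 0.4·t(state 5)
t(state 5) = 1 + 0.28·t(state 4) + 0.36·t(state 5)
Solving: t(state 4) = 3.4946, t(state 5) = 3.0914.
Expected steps from state 4 to state 2: 3.4946.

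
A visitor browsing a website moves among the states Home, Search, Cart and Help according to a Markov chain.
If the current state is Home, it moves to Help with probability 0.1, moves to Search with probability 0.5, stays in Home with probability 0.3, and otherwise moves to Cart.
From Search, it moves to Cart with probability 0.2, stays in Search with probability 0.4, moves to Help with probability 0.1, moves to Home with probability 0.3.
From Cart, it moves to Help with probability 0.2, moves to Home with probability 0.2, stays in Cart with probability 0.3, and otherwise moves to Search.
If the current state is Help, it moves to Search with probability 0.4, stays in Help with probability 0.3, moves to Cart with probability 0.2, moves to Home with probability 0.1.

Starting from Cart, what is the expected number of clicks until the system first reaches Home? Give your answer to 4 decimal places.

4.6067

Let t(s) be the expected number of clicks to first reach Home from state s, with t(Home) = 0. Conditioning on the first click:
t(Search) = 1 + 0.4·t(Search) + 0.2·t(Cart) + 0.1·t(Help)
t(Cart) = 1 + 0.3·t(Search) + 0.3·t(Cart) + 0.2·t(Help)
t(Help) = 1 + 0.4·t(Search) + 0.2·t(Cart) + 0.3·t(Help)
Solving: t(Search) = 4.0449, t(Cart) = 4.6067, t(Help) = 5.0562.
Expected clicks from Cart to Home: 4.6067.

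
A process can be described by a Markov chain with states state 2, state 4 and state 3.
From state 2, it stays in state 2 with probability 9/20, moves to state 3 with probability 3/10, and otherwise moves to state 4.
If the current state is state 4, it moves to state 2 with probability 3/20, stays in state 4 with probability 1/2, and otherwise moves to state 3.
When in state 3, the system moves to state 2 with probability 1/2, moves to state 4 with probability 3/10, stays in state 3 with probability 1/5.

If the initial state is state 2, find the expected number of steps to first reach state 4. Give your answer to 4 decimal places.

3.7931

Let t(s) be the expected number of steps to first reach state 4 from state s, with t(state 4) = 0. Conditioning on the first step:
t(state 2) = 1 + 0.45·t(state 2) + 0.3·t(state 3)
t(state 3) = 1 + 0.5·t(state 2) + 0.2·t(state 3)
Solving: t(state 2) = 3.7931, t(state 3) = 3.6207.
Expected steps from state 2 to state 4: 3.7931.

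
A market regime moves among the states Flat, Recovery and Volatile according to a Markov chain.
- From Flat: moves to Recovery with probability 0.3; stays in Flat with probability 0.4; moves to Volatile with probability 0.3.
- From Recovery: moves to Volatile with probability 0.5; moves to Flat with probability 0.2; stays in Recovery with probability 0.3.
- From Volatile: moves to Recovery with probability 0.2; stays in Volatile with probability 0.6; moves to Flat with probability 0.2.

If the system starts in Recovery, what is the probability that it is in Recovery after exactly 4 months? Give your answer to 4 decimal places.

Propagate the distribution vector 4 months from Recovery.
After 0 months: (0.0000, 1.0000, 0.0000)
After 1 month: (0.2000, 0.3000, 0.5000)
After 2 months: (0.2400, 0.2500, 0.5100)
After 3 months: (0.2480, 0.2490, 0.5030)
After 4 months: (0.2496, 0.2497, 0.5007)
P(in Recovery after 4 months) = 0.2497

0.2497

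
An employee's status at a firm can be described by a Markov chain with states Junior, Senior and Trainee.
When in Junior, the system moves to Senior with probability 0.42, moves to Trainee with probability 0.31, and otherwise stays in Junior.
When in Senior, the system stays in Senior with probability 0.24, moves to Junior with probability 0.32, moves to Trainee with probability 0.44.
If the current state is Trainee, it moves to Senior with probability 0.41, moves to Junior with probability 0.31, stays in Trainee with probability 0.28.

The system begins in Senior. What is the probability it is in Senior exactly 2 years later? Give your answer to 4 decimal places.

Sum over the intermediate state after 1 year:
P = P(Senior→Junior)·P(Junior→Senior) + P(Senior→Senior)·P(Senior→Senior) + P(Senior→Trainee)·P(Trainee→Senior)
  = 0.32×0.42 + 0.24×0.24 + 0.44×0.41
  = 0.1344 + 0.0576 + 0.1804 = 0.3724

0.3724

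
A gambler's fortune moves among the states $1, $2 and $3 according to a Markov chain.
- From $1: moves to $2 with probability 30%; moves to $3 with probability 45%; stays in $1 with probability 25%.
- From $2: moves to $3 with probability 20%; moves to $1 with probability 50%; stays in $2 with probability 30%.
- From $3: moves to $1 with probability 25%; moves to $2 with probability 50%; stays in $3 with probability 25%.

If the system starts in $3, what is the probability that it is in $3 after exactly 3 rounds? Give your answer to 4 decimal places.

Propagate the distribution vector 3 rounds from $3.
After 0 rounds: (0.0000, 0.0000, 1.0000)
After 1 round: (0.2500, 0.5000, 0.2500)
After 2 rounds: (0.3750, 0.3500, 0.2750)
After 3 rounds: (0.3375, 0.3550, 0.3075)
P(in $3 after 3 rounds) = 0.3075

0.3075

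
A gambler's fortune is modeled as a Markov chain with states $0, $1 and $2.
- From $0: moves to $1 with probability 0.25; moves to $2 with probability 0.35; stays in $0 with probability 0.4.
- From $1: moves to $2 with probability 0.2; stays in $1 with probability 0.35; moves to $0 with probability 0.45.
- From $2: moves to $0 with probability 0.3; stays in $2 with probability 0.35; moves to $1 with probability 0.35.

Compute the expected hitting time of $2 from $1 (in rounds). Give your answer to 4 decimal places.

Let t(s) be the expected number of rounds to first reach $2 from state s, with t($2) = 0. Conditioning on the first round:
t($0) = 1 + 0.4·t($0) + 0.25·t($1)
t($1) = 1 + 0.45·t($0) + 0.35·t($1)
Solving: t($0) = 3.2432, t($1) = 3.7838.
Expected rounds from $1 to $2: 3.7838.

3.7838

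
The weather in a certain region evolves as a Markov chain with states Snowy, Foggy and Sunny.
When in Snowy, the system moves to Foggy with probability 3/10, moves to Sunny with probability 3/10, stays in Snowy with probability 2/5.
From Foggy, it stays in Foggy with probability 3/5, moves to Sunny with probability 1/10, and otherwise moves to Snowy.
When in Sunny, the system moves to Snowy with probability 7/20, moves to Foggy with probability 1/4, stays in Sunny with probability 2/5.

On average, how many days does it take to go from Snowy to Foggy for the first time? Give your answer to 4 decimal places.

3.5294

Let t(s) be the expected number of days to first reach Foggy from state s, with t(Foggy) = 0. Conditioning on the first day:
t(Snowy) = 1 + 0.4·t(Snowy) + 0.3·t(Sunny)
t(Sunny) = 1 + 0.35·t(Snowy) + 0.4·t(Sunny)
Solving: t(Snowy) = 3.5294, t(Sunny) = 3.7255.
Expected days from Snowy to Foggy: 3.5294.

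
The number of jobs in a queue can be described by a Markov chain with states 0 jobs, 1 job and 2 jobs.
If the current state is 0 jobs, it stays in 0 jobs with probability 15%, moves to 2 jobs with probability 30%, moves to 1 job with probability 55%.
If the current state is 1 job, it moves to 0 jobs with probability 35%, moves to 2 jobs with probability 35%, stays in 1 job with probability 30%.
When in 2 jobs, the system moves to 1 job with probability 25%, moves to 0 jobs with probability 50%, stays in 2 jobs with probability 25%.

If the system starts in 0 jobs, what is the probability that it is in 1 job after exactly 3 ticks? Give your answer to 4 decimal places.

0.3756

Propagate the distribution vector 3 ticks from 0 jobs.
After 0 ticks: (1.0000, 0.0000, 0.0000)
After 1 tick: (0.1500, 0.5500, 0.3000)
After 2 ticks: (0.3650, 0.3225, 0.3125)
After 3 ticks: (0.3239, 0.3756, 0.3005)
P(in 1 job after 3 ticks) = 0.3756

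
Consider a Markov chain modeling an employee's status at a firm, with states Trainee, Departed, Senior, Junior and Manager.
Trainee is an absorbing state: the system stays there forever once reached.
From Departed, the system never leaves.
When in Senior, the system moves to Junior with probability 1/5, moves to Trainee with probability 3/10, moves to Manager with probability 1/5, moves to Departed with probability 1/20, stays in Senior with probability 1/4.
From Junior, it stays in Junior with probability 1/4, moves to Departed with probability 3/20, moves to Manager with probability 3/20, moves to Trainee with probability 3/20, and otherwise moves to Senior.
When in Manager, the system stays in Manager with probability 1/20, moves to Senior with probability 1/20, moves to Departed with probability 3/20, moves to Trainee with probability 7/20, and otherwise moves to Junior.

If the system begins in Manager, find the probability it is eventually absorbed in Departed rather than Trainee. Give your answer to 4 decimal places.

Let h(s) be the probability of absorption at Departed starting from transient state s. Then h(Departed) = 1 and h(Trainee) = 0. By first-step analysis:
h(Senior) = 0.3·0 + 0.05·1 + 0.25·h(Senior) + 0.2·h(Junior) + 0.2·h(Manager)
h(Junior) = 0.15·0 + 0.15·1 + 0.3·h(Senior) + 0.25·h(Junior) + 0.15·h(Manager)
h(Manager) = 0.35·0 + 0.15·1 + 0.05·h(Senior) + 0.4·h(Junior) + 0.05·h(Manager)
Solving: h(Senior) = 0.2507, h(Junior) = 0.3653, h(Manager) = 0.3249.
Starting from Manager, the probability is 0.3249.

0.3249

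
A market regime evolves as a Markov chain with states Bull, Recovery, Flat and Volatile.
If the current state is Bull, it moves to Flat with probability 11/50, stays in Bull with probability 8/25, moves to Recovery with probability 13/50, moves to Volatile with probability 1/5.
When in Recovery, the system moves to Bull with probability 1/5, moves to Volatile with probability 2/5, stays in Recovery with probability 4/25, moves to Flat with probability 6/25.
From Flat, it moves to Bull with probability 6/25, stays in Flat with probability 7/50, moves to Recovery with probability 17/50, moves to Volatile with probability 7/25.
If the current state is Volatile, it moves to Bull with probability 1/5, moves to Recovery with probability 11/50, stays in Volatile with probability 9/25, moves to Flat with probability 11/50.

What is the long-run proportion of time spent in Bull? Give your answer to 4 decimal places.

0.2367

Let the stationary distribution be π with π = πP and π_1 + π_2 + π_3 + π_4 = 1.
π_1 = 0.32·π_1 + 0.2·π_2 + 0.24·π_3 + 0.2·π_4
π_2 = 0.26·π_1 + 0.16·π_2 + 0.34·π_3 + 0.22·π_4
π_3 = 0.22·π_1 + 0.24·π_2 + 0.14·π_3 + 0.22·π_4
Solving with the normalization constraint gives π = (0.2367, 0.2400, 0.2081, 0.3151).
So the stationary probability of Bull is 0.2367.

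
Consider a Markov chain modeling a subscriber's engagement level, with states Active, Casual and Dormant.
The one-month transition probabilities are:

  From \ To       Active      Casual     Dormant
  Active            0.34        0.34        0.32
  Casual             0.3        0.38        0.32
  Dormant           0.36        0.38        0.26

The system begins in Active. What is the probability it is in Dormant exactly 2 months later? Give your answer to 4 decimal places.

0.3008

Sum over the intermediate state after 1 month:
P = P(Active→Active)·P(Active→Dormant) + P(Active→Casual)·P(Casual→Dormant) + P(Active→Dormant)·P(Dormant→Dormant)
  = 0.34×0.32 + 0.34×0.32 + 0.32×0.26
  = 0.1088 + 0.1088 + 0.0832 = 0.3008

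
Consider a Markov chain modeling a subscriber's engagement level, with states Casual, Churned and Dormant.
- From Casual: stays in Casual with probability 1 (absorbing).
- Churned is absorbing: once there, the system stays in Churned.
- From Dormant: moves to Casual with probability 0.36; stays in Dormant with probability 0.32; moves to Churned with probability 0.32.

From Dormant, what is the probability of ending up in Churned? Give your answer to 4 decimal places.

0.4706

Let h(s) be the probability of absorption at Churned starting from transient state s. Then h(Churned) = 1 and h(Casual) = 0. By first-step analysis:
h(Dormant) = 0.36·0 + 0.32·1 + 0.32·h(Dormant)
Solving: h(Dormant) = 0.4706.
Starting from Dormant, the probability is 0.4706.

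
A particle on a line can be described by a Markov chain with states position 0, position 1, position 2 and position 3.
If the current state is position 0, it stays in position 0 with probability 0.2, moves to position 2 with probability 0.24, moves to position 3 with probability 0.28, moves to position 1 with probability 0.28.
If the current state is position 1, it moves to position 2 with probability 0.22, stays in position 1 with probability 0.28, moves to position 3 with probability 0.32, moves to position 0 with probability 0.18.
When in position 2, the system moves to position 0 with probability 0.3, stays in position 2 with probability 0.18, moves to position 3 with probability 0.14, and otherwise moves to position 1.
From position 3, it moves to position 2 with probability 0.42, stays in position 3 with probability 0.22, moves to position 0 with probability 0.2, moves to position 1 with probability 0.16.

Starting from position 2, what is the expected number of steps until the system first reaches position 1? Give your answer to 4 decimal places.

Let t(s) be the expected number of steps to first reach position 1 from state s, with t(position 1) = 0. Conditioning on the first step:
t(position 0) = 1 + 0.2·t(position 0) + 0.24·t(position 2) + 0.28·t(position 3)
t(position 2) = 1 + 0.3·t(position 0) + 0.18·t(position 2) + 0.14·t(position 3)
t(position 3) = 1 + 0.2·t(position 0) + 0.42·t(position 2) + 0.22·t(position 3)
Solving: t(position 0) = 3.5837, t(position 2) = 3.2006, t(position 3) = 3.9244.
Expected steps from position 2 to position 1: 3.2006.

3.2006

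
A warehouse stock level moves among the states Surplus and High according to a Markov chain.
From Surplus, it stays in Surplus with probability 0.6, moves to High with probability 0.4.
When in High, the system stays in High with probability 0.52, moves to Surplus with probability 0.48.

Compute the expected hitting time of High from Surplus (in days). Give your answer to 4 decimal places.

2.5000

Let t(s) be the expected number of days to first reach High from state s, with t(High) = 0. Conditioning on the first day:
t(Surplus) = 1 + 0.6·t(Surplus)
Solving: t(Surplus) = 2.5000.
Expected days from Surplus to High: 2.5000.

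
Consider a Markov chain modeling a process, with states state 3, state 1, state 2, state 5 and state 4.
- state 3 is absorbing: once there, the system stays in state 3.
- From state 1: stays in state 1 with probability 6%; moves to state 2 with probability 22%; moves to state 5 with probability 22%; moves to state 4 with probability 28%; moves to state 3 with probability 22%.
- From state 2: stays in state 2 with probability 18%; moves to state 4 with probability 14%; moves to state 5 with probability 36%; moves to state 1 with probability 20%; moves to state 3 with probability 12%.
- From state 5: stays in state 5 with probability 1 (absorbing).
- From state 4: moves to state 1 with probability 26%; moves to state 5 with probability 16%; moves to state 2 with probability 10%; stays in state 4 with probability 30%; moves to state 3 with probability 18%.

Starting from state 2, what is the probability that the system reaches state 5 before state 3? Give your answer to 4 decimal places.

0.6618

Let h(s) be the probability of absorption at state 5 starting from transient state s. Then h(state 5) = 1 and h(state 3) = 0. By first-step analysis:
h(state 1) = 0.22·0 + 0.06·h(state 1) + 0.22·h(state 2) + 0.22·1 + 0.28·h(state 4)
h(state 2) = 0.12·0 + 0.2·h(state 1) + 0.18·h(state 2) + 0.36·1 + 0.14·h(state 4)
h(state 4) = 0.18·0 + 0.26·h(state 1) + 0.1·h(state 2) + 0.16·1 + 0.3·h(state 4)
Solving: h(state 1) = 0.5456, h(state 2) = 0.6618, h(state 4) = 0.5258.
Starting from state 2, the probability is 0.6618.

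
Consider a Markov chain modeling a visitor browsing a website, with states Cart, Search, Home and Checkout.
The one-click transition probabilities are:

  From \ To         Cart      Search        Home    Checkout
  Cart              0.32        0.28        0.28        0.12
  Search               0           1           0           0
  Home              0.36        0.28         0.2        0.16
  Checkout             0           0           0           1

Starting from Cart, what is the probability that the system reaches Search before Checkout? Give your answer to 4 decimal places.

0.6823

Let h(s) be the probability of absorption at Search starting from transient state s. Then h(Search) = 1 and h(Checkout) = 0. By first-step analysis:
h(Cart) = 0.32·h(Cart) + 0.28·1 + 0.28·h(Home) + 0.12·0
h(Home) = 0.36·h(Cart) + 0.28·1 + 0.2·h(Home) + 0.16·0
Solving: h(Cart) = 0.6823, h(Home) = 0.6570.
Starting from Cart, the probability is 0.6823.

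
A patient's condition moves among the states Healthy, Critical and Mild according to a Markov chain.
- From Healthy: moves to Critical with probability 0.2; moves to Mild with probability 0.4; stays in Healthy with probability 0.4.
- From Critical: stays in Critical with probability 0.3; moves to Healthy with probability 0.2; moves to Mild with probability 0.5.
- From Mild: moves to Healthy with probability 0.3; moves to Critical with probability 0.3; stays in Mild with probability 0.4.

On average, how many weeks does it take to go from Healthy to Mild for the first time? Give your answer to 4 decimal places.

Let t(s) be the expected number of weeks to first reach Mild from state s, with t(Mild) = 0. Conditioning on the first week:
t(Healthy) = 1 + 0.4·t(Healthy) + 0.2·t(Critical)
t(Critical) = 1 + 0.2·t(Healthy) + 0.3·t(Critical)
Solving: t(Healthy) = 2.3684, t(Critical) = 2.1053.
Expected weeks from Healthy to Mild: 2.3684.

2.3684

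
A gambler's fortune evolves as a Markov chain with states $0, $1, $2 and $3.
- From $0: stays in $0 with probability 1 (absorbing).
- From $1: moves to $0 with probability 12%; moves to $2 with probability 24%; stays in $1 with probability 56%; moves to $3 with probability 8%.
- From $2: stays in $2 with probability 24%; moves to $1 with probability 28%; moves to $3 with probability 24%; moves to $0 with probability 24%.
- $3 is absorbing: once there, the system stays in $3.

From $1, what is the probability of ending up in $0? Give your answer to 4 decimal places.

0.5569

Let h(s) be the probability of absorption at $0 starting from transient state s. Then h($0) = 1 and h($3) = 0. By first-step analysis:
h($1) = 0.12·1 + 0.56·h($1) + 0.24·h($2) + 0.08·0
h($2) = 0.24·1 + 0.28·h($1) + 0.24·h($2) + 0.24·0
Solving: h($1) = 0.5569, h($2) = 0.5210.
Starting from $1, the probability is 0.5569.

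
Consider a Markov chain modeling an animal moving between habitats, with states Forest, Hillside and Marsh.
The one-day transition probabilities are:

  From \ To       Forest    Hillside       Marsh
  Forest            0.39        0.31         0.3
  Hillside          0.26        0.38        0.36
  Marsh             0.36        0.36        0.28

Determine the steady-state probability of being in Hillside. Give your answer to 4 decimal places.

0.3503

Let the stationary distribution be π with π = πP and π_1 + π_2 + π_3 = 1.
π_1 = 0.39·π_1 + 0.26·π_2 + 0.36·π_3
π_2 = 0.31·π_1 + 0.38·π_2 + 0.36·π_3
Solving with the normalization constraint gives π = (0.3350, 0.3503, 0.3147).
So the stationary probability of Hillside is 0.3503.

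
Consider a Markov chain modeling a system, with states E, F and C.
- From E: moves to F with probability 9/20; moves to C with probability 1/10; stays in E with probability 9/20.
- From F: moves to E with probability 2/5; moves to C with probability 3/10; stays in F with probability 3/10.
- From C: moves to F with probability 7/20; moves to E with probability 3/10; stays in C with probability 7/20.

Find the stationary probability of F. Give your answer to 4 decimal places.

0.3711

Let the stationary distribution be π with π = πP and π_1 + π_2 + π_3 = 1.
π_1 = 0.45·π_1 + 0.4·π_2 + 0.3·π_3
π_2 = 0.45·π_1 + 0.3·π_2 + 0.35·π_3
Solving with the normalization constraint gives π = (0.3966, 0.3711, 0.2323).
So the stationary probability of F is 0.3711.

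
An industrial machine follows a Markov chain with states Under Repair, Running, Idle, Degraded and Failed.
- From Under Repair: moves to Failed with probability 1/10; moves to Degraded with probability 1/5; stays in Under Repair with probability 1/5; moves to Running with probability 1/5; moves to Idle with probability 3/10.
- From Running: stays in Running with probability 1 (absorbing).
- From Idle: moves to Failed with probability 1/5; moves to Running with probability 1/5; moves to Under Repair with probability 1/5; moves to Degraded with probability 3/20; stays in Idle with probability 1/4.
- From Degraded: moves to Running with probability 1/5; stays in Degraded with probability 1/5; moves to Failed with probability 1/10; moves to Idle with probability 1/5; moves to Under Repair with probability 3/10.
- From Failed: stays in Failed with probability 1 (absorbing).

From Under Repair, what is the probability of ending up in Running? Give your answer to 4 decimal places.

Let h(s) be the probability of absorption at Running starting from transient state s. Then h(Running) = 1 and h(Failed) = 0. By first-step analysis:
h(Under Repair) = 0.2·h(Under Repair) + 0.2·1 + 0.3·h(Idle) + 0.2·h(Degraded) + 0.1·0
h(Idle) = 0.2·h(Under Repair) + 0.2·1 + 0.25·h(Idle) + 0.15·h(Degraded) + 0.2·0
h(Degraded) = 0.3·h(Under Repair) + 0.2·1 + 0.2·h(Idle) + 0.2·h(Degraded) + 0.1·0
Solving: h(Under Repair) = 0.6120, h(Idle) = 0.5534, h(Degraded) = 0.6179.
Starting from Under Repair, the probability is 0.6120.

0.6120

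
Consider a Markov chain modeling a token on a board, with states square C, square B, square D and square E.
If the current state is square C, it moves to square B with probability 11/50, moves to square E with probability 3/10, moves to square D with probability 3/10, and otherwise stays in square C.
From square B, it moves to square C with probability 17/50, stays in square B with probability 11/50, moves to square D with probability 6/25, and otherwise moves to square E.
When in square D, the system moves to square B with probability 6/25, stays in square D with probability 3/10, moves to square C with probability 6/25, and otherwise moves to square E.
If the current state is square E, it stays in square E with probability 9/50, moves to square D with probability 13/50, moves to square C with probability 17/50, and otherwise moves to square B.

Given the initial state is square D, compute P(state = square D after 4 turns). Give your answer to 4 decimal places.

Propagate the distribution vector 4 turns from square D.
After 0 turns: (0.0000, 0.0000, 1.0000, 0.0000)
After 1 turn: (0.2400, 0.2400, 0.3000, 0.2200)
After 2 turns: (0.2716, 0.2260, 0.2768, 0.2256)
After 3 turns: (0.2689, 0.2255, 0.2774, 0.2282)
After 4 turns: (0.2692, 0.2255, 0.2773, 0.2279)
P(in square D after 4 turns) = 0.2773

0.2773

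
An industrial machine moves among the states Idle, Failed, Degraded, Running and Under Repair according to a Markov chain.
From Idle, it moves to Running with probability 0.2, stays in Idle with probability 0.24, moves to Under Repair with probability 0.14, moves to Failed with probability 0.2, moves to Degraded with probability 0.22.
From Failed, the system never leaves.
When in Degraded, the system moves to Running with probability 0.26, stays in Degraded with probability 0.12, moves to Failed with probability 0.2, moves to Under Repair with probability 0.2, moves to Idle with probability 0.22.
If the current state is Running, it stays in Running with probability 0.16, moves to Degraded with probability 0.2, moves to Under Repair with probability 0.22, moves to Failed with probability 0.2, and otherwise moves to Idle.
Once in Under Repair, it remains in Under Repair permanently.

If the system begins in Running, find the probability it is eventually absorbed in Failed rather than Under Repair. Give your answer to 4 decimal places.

Let h(s) be the probability of absorption at Failed starting from transient state s. Then h(Failed) = 1 and h(Under Repair) = 0. By first-step analysis:
h(Idle) = 0.24·h(Idle) + 0.2·1 + 0.22·h(Degraded) + 0.2·h(Running) + 0.14·0
h(Degraded) = 0.22·h(Idle) + 0.2·1 + 0.12·h(Degraded) + 0.26·h(Running) + 0.2·0
h(Running) = 0.22·h(Idle) + 0.2·1 + 0.2·h(Degraded) + 0.16·h(Running) + 0.22·0
Solving: h(Idle) = 0.5434, h(Degraded) = 0.5115, h(Running) = 0.5022.
Starting from Running, the probability is 0.5022.

0.5022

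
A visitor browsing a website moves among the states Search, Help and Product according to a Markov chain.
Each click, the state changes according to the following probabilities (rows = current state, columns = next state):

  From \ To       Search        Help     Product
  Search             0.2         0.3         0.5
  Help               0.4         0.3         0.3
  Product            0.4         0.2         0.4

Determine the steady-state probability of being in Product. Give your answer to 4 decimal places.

Let the stationary distribution be π with π = πP and π_1 + π_2 + π_3 = 1.
π_1 = 0.2·π_1 + 0.4·π_2 + 0.4·π_3
π_2 = 0.3·π_1 + 0.3·π_2 + 0.2·π_3
Solving with the normalization constraint gives π = (0.3333, 0.2593, 0.4074).
So the stationary probability of Product is 0.4074.

0.4074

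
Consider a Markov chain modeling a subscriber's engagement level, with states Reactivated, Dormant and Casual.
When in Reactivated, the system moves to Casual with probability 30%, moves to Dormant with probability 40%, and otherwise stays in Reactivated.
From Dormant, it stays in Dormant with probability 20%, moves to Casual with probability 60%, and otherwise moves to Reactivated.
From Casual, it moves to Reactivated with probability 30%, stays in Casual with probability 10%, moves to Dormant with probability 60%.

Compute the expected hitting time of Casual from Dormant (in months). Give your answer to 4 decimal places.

Let t(s) be the expected number of months to first reach Casual from state s, with t(Casual) = 0. Conditioning on the first month:
t(Reactivated) = 1 + 0.3·t(Reactivated) + 0.4·t(Dormant)
t(Dormant) = 1 + 0.2·t(Reactivated) + 0.2·t(Dormant)
Solving: t(Reactivated) = 2.5000, t(Dormant) = 1.8750.
Expected months from Dormant to Casual: 1.8750.

1.8750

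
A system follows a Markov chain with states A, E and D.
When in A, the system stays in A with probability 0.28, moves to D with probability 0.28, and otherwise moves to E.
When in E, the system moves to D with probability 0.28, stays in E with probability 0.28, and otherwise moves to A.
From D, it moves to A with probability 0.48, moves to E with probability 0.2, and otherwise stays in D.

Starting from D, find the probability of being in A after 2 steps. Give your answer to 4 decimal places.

Sum over the intermediate state after 1 step:
P = P(D→A)·P(A→A) + P(D→E)·P(E→A) + P(D→D)·P(D→A)
  = 0.48×0.28 + 0.2×0.44 + 0.32×0.48
  = 0.1344 + 0.0880 + 0.1536 = 0.3760

0.3760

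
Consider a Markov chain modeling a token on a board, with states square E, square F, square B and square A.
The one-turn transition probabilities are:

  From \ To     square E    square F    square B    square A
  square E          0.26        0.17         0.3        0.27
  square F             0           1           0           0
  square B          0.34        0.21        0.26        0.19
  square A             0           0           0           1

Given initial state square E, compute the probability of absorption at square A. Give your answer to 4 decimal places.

Let h(s) be the probability of absorption at square A starting from transient state s. Then h(square A) = 1 and h(square F) = 0. By first-step analysis:
h(square E) = 0.26·h(square E) + 0.17·0 + 0.3·h(square B) + 0.27·1
h(square B) = 0.34·h(square E) + 0.21·0 + 0.26·h(square B) + 0.19·1
Solving: h(square E) = 0.5763, h(square B) = 0.5215.
Starting from square E, the probability is 0.5763.

0.5763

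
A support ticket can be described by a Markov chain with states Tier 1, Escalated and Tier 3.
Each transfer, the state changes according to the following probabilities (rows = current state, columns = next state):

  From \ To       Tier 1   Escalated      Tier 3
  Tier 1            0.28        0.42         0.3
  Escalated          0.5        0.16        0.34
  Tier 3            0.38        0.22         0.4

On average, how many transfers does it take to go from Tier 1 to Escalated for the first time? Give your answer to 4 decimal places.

2.8302

Let t(s) be the expected number of transfers to first reach Escalated from state s, with t(Escalated) = 0. Conditioning on the first transfer:
t(Tier 1) = 1 + 0.28·t(Tier 1) + 0.3·t(Tier 3)
t(Tier 3) = 1 + 0.38·t(Tier 1) + 0.4·t(Tier 3)
Solving: t(Tier 1) = 2.8302, t(Tier 3) = 3.4591.
Expected transfers from Tier 1 to Escalated: 2.8302.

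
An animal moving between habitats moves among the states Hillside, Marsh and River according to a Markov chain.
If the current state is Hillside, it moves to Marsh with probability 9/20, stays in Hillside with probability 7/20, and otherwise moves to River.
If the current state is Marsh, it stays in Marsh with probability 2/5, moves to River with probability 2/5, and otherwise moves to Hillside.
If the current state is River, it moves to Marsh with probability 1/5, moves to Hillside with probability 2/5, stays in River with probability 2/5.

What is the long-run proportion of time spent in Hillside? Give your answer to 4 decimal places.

Let the stationary distribution be π with π = πP and π_1 + π_2 + π_3 = 1.
π_1 = 0.35·π_1 + 0.2·π_2 + 0.4·π_3
π_2 = 0.45·π_1 + 0.4·π_2 + 0.2·π_3
Solving with the normalization constraint gives π = (0.3146, 0.3483, 0.3371).
So the stationary probability of Hillside is 0.3146.

0.3146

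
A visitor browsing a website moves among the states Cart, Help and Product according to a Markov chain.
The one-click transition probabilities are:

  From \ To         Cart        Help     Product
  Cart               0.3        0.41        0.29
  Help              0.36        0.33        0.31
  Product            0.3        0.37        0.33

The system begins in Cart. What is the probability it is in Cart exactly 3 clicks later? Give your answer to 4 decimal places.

0.3219

Propagate the distribution vector 3 clicks from Cart.
After 0 clicks: (1.0000, 0.0000, 0.0000)
After 1 click: (0.3000, 0.4100, 0.2900)
After 2 clicks: (0.3246, 0.3656, 0.3098)
After 3 clicks: (0.3219, 0.3684, 0.3097)
P(in Cart after 3 clicks) = 0.3219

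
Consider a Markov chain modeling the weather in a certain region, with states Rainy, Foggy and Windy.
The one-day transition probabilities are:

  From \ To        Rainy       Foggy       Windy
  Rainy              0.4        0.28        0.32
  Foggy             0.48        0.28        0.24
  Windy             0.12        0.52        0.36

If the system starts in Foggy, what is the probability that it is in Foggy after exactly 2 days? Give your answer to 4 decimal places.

Sum over the intermediate state after 1 day:
P = P(Foggy→Rainy)·P(Rainy→Foggy) + P(Foggy→Foggy)·P(Foggy→Foggy) + P(Foggy→Windy)·P(Windy→Foggy)
  = 0.48×0.28 + 0.28×0.28 + 0.24×0.52
  = 0.1344 + 0.0784 + 0.1248 = 0.3376

0.3376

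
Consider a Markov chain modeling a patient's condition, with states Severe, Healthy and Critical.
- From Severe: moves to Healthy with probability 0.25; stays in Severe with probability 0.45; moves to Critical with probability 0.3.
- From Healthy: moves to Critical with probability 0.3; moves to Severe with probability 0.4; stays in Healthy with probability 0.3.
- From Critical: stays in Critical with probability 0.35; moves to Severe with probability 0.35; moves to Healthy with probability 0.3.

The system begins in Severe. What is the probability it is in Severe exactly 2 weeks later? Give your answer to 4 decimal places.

0.4075

Sum over the intermediate state after 1 week:
P = P(Severe→Severe)·P(Severe→Severe) + P(Severe→Healthy)·P(Healthy→Severe) + P(Severe→Critical)·P(Critical→Severe)
  = 0.45×0.45 + 0.25×0.4 + 0.3×0.35
  = 0.2025 + 0.1000 + 0.1050 = 0.4075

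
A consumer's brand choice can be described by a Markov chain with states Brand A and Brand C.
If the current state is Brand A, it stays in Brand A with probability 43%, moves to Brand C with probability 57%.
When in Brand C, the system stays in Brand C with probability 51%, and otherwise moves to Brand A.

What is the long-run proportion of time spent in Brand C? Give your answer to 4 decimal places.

0.5377

Let the stationary distribution be π with π = πP and π_1 + π_2 = 1.
π_1 = 0.43·π_1 + 0.49·π_2
Solving with the normalization constraint gives π = (0.4623, 0.5377).
So the stationary probability of Brand C is 0.5377.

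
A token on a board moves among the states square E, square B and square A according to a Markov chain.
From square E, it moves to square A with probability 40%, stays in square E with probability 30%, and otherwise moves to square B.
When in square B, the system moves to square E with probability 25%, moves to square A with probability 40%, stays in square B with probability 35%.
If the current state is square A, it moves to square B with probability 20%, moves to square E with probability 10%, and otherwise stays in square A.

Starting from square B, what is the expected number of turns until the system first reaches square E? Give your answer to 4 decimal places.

Let t(s) be the expected number of turns to first reach square E from state s, with t(square E) = 0. Conditioning on the first turn:
t(square B) = 1 + 0.35·t(square B) + 0.4·t(square A)
t(square A) = 1 + 0.2·t(square B) + 0.7·t(square A)
Solving: t(square B) = 6.0870, t(square A) = 7.3913.
Expected turns from square B to square E: 6.0870.

6.0870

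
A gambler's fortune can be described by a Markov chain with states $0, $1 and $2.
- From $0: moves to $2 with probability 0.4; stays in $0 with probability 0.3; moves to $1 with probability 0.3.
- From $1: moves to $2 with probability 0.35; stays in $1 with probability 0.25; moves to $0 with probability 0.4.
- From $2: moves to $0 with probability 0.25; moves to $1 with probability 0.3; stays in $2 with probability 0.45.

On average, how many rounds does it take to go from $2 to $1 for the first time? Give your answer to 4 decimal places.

3.3333

Let t(s) be the expected number of rounds to first reach $1 from state s, with t($1) = 0. Conditioning on the first round:
t($0) = 1 + 0.3·t($0) + 0.4·t($2)
t($2) = 1 + 0.25·t($0) + 0.45·t($2)
Solving: t($0) = 3.3333, t($2) = 3.3333.
Expected rounds from $2 to $1: 3.3333.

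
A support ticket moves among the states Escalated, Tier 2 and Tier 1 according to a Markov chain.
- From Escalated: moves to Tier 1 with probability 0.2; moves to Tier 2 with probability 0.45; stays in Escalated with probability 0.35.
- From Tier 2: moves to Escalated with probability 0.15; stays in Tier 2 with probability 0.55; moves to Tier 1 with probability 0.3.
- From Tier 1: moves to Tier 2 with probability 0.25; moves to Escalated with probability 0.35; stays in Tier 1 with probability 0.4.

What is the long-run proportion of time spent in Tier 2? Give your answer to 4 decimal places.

0.4324

Let the stationary distribution be π with π = πP and π_1 + π_2 + π_3 = 1.
π_1 = 0.35·π_1 + 0.15·π_2 + 0.35·π_3
π_2 = 0.45·π_1 + 0.55·π_2 + 0.25·π_3
Solving with the normalization constraint gives π = (0.2635, 0.4324, 0.3041).
So the stationary probability of Tier 2 is 0.4324.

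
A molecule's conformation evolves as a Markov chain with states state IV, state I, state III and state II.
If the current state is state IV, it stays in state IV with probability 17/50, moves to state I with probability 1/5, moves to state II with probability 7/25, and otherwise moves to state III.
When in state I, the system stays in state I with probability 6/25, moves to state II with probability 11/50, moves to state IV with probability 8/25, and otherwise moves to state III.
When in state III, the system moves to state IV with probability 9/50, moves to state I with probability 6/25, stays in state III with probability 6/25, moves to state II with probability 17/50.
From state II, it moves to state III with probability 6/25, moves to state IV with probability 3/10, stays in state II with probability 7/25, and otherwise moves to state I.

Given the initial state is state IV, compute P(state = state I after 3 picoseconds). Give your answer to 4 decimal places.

0.2114

Propagate the distribution vector 3 picoseconds from state IV.
After 0 picoseconds: (1.0000, 0.0000, 0.0000, 0.0000)
After 1 picosecond: (0.3400, 0.2000, 0.1800, 0.2800)
After 2 picoseconds: (0.2960, 0.2096, 0.2156, 0.2788)
After 3 picoseconds: (0.2902, 0.2114, 0.2180, 0.2804)
P(in state I after 3 picoseconds) = 0.2114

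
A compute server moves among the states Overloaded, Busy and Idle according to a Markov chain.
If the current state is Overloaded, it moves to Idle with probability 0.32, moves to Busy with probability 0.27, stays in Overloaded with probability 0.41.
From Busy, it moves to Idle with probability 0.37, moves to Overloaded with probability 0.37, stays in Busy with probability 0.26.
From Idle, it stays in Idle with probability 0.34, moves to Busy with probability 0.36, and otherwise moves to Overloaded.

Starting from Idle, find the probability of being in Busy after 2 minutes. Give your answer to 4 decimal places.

0.2970

Sum over the intermediate state after 1 minute:
P = P(Idle→Overloaded)·P(Overloaded→Busy) + P(Idle→Busy)·P(Busy→Busy) + P(Idle→Idle)·P(Idle→Busy)
  = 0.3×0.27 + 0.36×0.26 + 0.34×0.36
  = 0.0810 + 0.0936 + 0.1224 = 0.2970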